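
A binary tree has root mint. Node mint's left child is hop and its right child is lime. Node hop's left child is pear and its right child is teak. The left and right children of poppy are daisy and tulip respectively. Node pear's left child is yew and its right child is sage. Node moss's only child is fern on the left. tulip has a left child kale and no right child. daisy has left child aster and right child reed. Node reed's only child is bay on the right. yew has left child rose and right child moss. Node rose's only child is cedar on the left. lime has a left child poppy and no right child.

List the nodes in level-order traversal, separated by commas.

Level-order visits nodes level by level from the root, left to right within each level.
Level 0: mint
Level 1: hop, lime
Level 2: pear, teak, poppy
Level 3: yew, sage, daisy, tulip
Level 4: rose, moss, aster, reed, kale
Level 5: cedar, fern, bay

mint, hop, lime, pear, teak, poppy, yew, sage, daisy, tulip, rose, moss, aster, reed, kale, cedar, fern, bay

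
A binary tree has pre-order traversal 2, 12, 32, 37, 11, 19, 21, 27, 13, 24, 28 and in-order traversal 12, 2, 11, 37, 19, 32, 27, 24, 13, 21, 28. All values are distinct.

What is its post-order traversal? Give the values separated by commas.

The first element of pre-order is the root; it splits in-order into left and right subtrees.
Root 2: left subtree has 1 node {12}, right has 9 {11, 37, 19, 32, 27, 24, 13, 21, 28}.
  Root 32: left subtree has 3 nodes {11, 37, 19}, right has 5 {27, 24, 13, 21, 28}.
    Root 37: left subtree has 1 node {11}, right has 1 {19}.
    Root 21: left subtree has 3 nodes {27, 24, 13}, right has 1 {28}.
      Root 27: left subtree has 0 nodes { }, right has 2 {24, 13}.
        Root 13: left subtree has 1 node {24}, right has 0 { }.

12, 11, 19, 37, 24, 13, 27, 28, 21, 32, 2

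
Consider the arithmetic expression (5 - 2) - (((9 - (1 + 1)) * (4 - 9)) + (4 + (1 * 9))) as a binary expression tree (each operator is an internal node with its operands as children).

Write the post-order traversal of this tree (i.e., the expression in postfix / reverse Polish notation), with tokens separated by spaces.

5 2 - 9 1 1 + - 4 9 - * 4 1 9 * + + -

Post-order on an expression tree gives postfix notation: for each operator, emit left operand, right operand, then the operator.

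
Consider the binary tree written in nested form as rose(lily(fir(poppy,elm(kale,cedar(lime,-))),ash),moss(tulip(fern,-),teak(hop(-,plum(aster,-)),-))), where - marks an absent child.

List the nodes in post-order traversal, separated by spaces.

poppy kale lime cedar elm fir ash lily fern tulip aster plum hop teak moss rose

Post-order visits the left subtree, then the right subtree, then the node.
At rose: go left to lily.
  At lily: go left to fir.
    At fir: go left to poppy.
      poppy is a leaf — visit poppy.
    At fir: go right to elm.
      At elm: go left to kale.
        kale is a leaf — visit kale.
      At elm: go right to cedar.
        At cedar: go left to lime.
          lime is a leaf — visit lime.
        At cedar: no right child.
        Visit cedar.
      Visit elm.
    Visit fir.
  At lily: go right to ash.
    ash is a leaf — visit ash.
  Visit lily.
At rose: go right to moss.
  At moss: go left to tulip.
    At tulip: go left to fern.
      fern is a leaf — visit fern.
    At tulip: no right child.
    Visit tulip.
  At moss: go right to teak.
    At teak: go left to hop.
      At hop: no left child.
      At hop: go right to plum.
        At plum: go left to aster.
          aster is a leaf — visit aster.
        At plum: no right child.
        Visit plum.
      Visit hop.
    At teak: no right child.
    Visit teak.
  Visit moss.
Visit rose.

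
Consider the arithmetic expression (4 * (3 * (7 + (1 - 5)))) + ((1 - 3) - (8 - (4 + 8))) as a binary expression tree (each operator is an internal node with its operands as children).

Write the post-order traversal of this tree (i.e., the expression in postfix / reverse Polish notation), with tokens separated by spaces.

Post-order on an expression tree gives postfix notation: for each operator, emit left operand, right operand, then the operator.

4 3 7 1 5 - + * * 1 3 - 8 4 8 + - - +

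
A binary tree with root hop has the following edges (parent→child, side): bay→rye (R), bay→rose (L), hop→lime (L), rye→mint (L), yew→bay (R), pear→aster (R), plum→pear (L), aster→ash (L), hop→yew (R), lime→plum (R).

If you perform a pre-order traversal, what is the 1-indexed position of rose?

9

Pre-order visits the node, then its left subtree, then its right subtree.
Visit hop.
At hop: go left to lime.
  Visit lime.
  At lime: no left child.
  At lime: go right to plum.
    Visit plum.
    At plum: go left to pear.
      Visit pear.
      At pear: no left child.
      At pear: go right to aster.
        Visit aster.
        At aster: go left to ash.
          ash is a leaf — visit ash.
        At aster: no right child.
    At plum: no right child.
At hop: go right to yew.
  Visit yew.
  At yew: no left child.
  At yew: go right to bay.
    Visit bay.
    At bay: go left to rose.
      rose is a leaf — visit rose.
    At bay: go right to rye.
      Visit rye.
      At rye: go left to mint.
        mint is a leaf — visit mint.
      At rye: no right child.
Full pre-order sequence: hop, lime, plum, pear, aster, ash, yew, bay, rose, rye, mint.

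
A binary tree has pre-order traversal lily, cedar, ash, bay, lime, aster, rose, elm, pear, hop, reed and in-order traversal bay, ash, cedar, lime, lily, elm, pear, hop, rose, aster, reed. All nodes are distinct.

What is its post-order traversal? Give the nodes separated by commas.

The first element of pre-order is the root; it splits in-order into left and right subtrees.
Root lily: left subtree has 4 nodes {bay, ash, cedar, lime}, right has 6 {elm, pear, hop, rose, aster, reed}.
  Root cedar: left subtree has 2 nodes {bay, ash}, right has 1 {lime}.
    Root ash: left subtree has 1 node {bay}, right has 0 { }.
  Root aster: left subtree has 4 nodes {elm, pear, hop, rose}, right has 1 {reed}.
    Root rose: left subtree has 3 nodes {elm, pear, hop}, right has 0 { }.
      Root elm: left subtree has 0 nodes { }, right has 2 {pear, hop}.
        Root pear: left subtree has 0 nodes { }, right has 1 {hop}.

bay, ash, lime, cedar, hop, pear, elm, rose, reed, aster, lily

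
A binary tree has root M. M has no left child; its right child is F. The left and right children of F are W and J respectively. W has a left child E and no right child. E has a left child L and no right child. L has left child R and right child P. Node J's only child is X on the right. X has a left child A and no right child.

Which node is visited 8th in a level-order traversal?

Level-order visits nodes level by level from the root, left to right within each level.
Level 0: M
Level 1: F
Level 2: W, J
Level 3: E, X
Level 4: L, A
Level 5: R, P
Full level-order sequence: M, F, W, J, E, X, L, A, R, P.

A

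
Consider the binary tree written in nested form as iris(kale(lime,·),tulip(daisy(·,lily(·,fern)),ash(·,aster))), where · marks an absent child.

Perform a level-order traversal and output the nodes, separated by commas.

iris, kale, tulip, lime, daisy, ash, lily, aster, fern

Level-order visits nodes level by level from the root, left to right within each level.
Level 0: iris
Level 1: kale, tulip
Level 2: lime, daisy, ash
Level 3: lily, aster
Level 4: fern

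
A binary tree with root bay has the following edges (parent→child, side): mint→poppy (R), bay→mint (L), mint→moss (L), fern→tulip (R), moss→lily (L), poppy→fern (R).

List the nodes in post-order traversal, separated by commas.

Post-order visits the left subtree, then the right subtree, then the node.
At bay: go left to mint.
  At mint: go left to moss.
    At moss: go left to lily.
      lily is a leaf — visit lily.
    At moss: no right child.
    Visit moss.
  At mint: go right to poppy.
    At poppy: no left child.
    At poppy: go right to fern.
      At fern: no left child.
      At fern: go right to tulip.
        tulip is a leaf — visit tulip.
      Visit fern.
    Visit poppy.
  Visit mint.
At bay: no right child.
Visit bay.

lily, moss, tulip, fern, poppy, mint, bay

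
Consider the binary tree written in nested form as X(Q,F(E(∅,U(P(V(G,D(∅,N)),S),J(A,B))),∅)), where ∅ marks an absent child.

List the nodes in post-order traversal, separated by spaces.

Q G N D V S P A B J U E F X

Post-order visits the left subtree, then the right subtree, then the node.
At X: go left to Q.
  Q is a leaf — visit Q.
At X: go right to F.
  At F: go left to E.
    At E: no left child.
    At E: go right to U.
      At U: go left to P.
        At P: go left to V.
          At V: go left to G.
            G is a leaf — visit G.
          At V: go right to D.
            At D: no left child.
            At D: go right to N.
              N is a leaf — visit N.
            Visit D.
          Visit V.
        At P: go right to S.
          S is a leaf — visit S.
        Visit P.
      At U: go right to J.
        At J: go left to A.
          A is a leaf — visit A.
        At J: go right to B.
          B is a leaf — visit B.
        Visit J.
      Visit U.
    Visit E.
  At F: no right child.
  Visit F.
Visit X.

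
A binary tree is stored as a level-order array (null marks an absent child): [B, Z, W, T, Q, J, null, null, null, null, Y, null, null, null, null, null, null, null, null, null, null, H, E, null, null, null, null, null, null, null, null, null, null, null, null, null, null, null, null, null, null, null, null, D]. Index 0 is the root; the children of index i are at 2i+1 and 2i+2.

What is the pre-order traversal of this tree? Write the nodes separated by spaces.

Pre-order visits the node, then its left subtree, then its right subtree.
Visit B.
At B: go left to Z.
  Visit Z.
  At Z: go left to T.
    T is a leaf — visit T.
  At Z: go right to Q.
    Visit Q.
    At Q: no left child.
    At Q: go right to Y.
      Visit Y.
      At Y: go left to H.
        Visit H.
        At H: go left to D.
          D is a leaf — visit D.
        At H: no right child.
      At Y: go right to E.
        E is a leaf — visit E.
At B: go right to W.
  Visit W.
  At W: go left to J.
    J is a leaf — visit J.
  At W: no right child.

B Z T Q Y H D E W J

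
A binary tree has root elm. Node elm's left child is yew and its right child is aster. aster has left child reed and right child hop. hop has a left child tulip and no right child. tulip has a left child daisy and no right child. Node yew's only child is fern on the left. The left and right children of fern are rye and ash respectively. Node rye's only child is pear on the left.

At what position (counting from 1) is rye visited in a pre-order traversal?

4

Pre-order visits the node, then its left subtree, then its right subtree.
Visit elm.
At elm: go left to yew.
  Visit yew.
  At yew: go left to fern.
    Visit fern.
    At fern: go left to rye.
      Visit rye.
      At rye: go left to pear.
        pear is a leaf — visit pear.
      At rye: no right child.
    At fern: go right to ash.
      ash is a leaf — visit ash.
  At yew: no right child.
At elm: go right to aster.
  Visit aster.
  At aster: go left to reed.
    reed is a leaf — visit reed.
  At aster: go right to hop.
    Visit hop.
    At hop: go left to tulip.
      Visit tulip.
      At tulip: go left to daisy.
        daisy is a leaf — visit daisy.
      At tulip: no right child.
    At hop: no right child.
Full pre-order sequence: elm, yew, fern, rye, pear, ash, aster, reed, hop, tulip, daisy.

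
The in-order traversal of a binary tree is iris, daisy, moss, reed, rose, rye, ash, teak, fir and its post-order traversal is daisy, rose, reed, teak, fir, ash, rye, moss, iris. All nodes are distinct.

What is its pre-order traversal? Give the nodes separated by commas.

The last element of post-order is the root; it splits in-order into left and right subtrees.
Root iris: left subtree has 0 nodes { }, right has 8 {daisy, moss, reed, rose, rye, ash, teak, fir}.
  Root moss: left subtree has 1 node {daisy}, right has 6 {reed, rose, rye, ash, teak, fir}.
    Root rye: left subtree has 2 nodes {reed, rose}, right has 3 {ash, teak, fir}.
      Root reed: left subtree has 0 nodes { }, right has 1 {rose}.
      Root ash: left subtree has 0 nodes { }, right has 2 {teak, fir}.
        Root fir: left subtree has 1 node {teak}, right has 0 { }.

iris, moss, daisy, rye, reed, rose, ash, fir, teak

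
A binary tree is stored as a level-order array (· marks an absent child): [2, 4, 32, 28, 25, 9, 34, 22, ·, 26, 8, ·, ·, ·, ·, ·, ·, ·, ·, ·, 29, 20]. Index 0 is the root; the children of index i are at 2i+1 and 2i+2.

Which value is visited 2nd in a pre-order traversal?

Pre-order visits the node, then its left subtree, then its right subtree.
Visit 2.
At 2: go left to 4.
  Visit 4.
  At 4: go left to 28.
    Visit 28.
    At 28: go left to 22.
      22 is a leaf — visit 22.
    At 28: no right child.
  At 4: go right to 25.
    Visit 25.
    At 25: go left to 26.
      Visit 26.
      At 26: no left child.
      At 26: go right to 29.
        29 is a leaf — visit 29.
    At 25: go right to 8.
      Visit 8.
      At 8: go left to 20.
        20 is a leaf — visit 20.
      At 8: no right child.
At 2: go right to 32.
  Visit 32.
  At 32: go left to 9.
    9 is a leaf — visit 9.
  At 32: go right to 34.
    34 is a leaf — visit 34.
Full pre-order sequence: 2, 4, 28, 22, 25, 26, 29, 8, 20, 32, 9, 34.

4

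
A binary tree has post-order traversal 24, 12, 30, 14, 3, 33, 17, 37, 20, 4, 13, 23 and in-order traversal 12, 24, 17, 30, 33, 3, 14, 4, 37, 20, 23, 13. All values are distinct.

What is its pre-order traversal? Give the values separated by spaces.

The last element of post-order is the root; it splits in-order into left and right subtrees.
Root 23: left subtree has 10 nodes {12, 24, 17, 30, 33, 3, 14, 4, 37, 20}, right has 1 {13}.
  Root 4: left subtree has 7 nodes {12, 24, 17, 30, 33, 3, 14}, right has 2 {37, 20}.
    Root 17: left subtree has 2 nodes {12, 24}, right has 4 {30, 33, 3, 14}.
      Root 12: left subtree has 0 nodes { }, right has 1 {24}.
      Root 33: left subtree has 1 node {30}, right has 2 {3, 14}.
        Root 3: left subtree has 0 nodes { }, right has 1 {14}.
    Root 20: left subtree has 1 node {37}, right has 0 { }.

23 4 17 12 24 33 30 3 14 20 37 13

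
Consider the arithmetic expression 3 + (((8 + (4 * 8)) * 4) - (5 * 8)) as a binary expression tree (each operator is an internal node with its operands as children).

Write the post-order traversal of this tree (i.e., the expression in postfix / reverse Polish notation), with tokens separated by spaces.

Post-order on an expression tree gives postfix notation: for each operator, emit left operand, right operand, then the operator.

3 8 4 8 * + 4 * 5 8 * - +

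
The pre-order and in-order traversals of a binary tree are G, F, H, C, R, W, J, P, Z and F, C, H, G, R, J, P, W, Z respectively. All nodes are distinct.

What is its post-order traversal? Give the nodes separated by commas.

C, H, F, P, J, Z, W, R, G

The first element of pre-order is the root; it splits in-order into left and right subtrees.
Root G: left subtree has 3 nodes {F, C, H}, right has 5 {R, J, P, W, Z}.
  Root F: left subtree has 0 nodes { }, right has 2 {C, H}.
    Root H: left subtree has 1 node {C}, right has 0 { }.
  Root R: left subtree has 0 nodes { }, right has 4 {J, P, W, Z}.
    Root W: left subtree has 2 nodes {J, P}, right has 1 {Z}.
      Root J: left subtree has 0 nodes { }, right has 1 {P}.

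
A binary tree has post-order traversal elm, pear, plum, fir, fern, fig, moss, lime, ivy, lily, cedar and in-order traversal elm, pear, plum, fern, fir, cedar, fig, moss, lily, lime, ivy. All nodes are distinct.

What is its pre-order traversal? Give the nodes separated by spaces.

cedar fern plum pear elm fir lily moss fig ivy lime

The last element of post-order is the root; it splits in-order into left and right subtrees.
Root cedar: left subtree has 5 nodes {elm, pear, plum, fern, fir}, right has 5 {fig, moss, lily, lime, ivy}.
  Root fern: left subtree has 3 nodes {elm, pear, plum}, right has 1 {fir}.
    Root plum: left subtree has 2 nodes {elm, pear}, right has 0 { }.
      Root pear: left subtree has 1 node {elm}, right has 0 { }.
  Root lily: left subtree has 2 nodes {fig, moss}, right has 2 {lime, ivy}.
    Root moss: left subtree has 1 node {fig}, right has 0 { }.
    Root ivy: left subtree has 1 node {lime}, right has 0 { }.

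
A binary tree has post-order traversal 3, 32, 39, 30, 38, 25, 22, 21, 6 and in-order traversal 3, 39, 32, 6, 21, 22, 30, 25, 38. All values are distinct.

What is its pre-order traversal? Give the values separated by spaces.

The last element of post-order is the root; it splits in-order into left and right subtrees.
Root 6: left subtree has 3 nodes {3, 39, 32}, right has 5 {21, 22, 30, 25, 38}.
  Root 39: left subtree has 1 node {3}, right has 1 {32}.
  Root 21: left subtree has 0 nodes { }, right has 4 {22, 30, 25, 38}.
    Root 22: left subtree has 0 nodes { }, right has 3 {30, 25, 38}.
      Root 25: left subtree has 1 node {30}, right has 1 {38}.

6 39 3 32 21 22 25 30 38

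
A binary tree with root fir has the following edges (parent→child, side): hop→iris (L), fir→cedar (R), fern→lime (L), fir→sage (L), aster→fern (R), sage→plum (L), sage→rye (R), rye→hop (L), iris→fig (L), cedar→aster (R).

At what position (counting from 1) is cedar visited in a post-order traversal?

10

Post-order visits the left subtree, then the right subtree, then the node.
At fir: go left to sage.
  At sage: go left to plum.
    plum is a leaf — visit plum.
  At sage: go right to rye.
    At rye: go left to hop.
      At hop: go left to iris.
        At iris: go left to fig.
          fig is a leaf — visit fig.
        At iris: no right child.
        Visit iris.
      At hop: no right child.
      Visit hop.
    At rye: no right child.
    Visit rye.
  Visit sage.
At fir: go right to cedar.
  At cedar: no left child.
  At cedar: go right to aster.
    At aster: no left child.
    At aster: go right to fern.
      At fern: go left to lime.
        lime is a leaf — visit lime.
      At fern: no right child.
      Visit fern.
    Visit aster.
  Visit cedar.
Visit fir.
Full post-order sequence: plum, fig, iris, hop, rye, sage, lime, fern, aster, cedar, fir.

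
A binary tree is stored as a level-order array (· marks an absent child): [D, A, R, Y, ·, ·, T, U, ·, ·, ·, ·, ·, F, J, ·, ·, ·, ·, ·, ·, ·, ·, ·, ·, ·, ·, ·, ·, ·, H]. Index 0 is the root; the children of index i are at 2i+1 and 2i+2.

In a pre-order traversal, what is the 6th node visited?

T

Pre-order visits the node, then its left subtree, then its right subtree.
Visit D.
At D: go left to A.
  Visit A.
  At A: go left to Y.
    Visit Y.
    At Y: go left to U.
      U is a leaf — visit U.
    At Y: no right child.
  At A: no right child.
At D: go right to R.
  Visit R.
  At R: no left child.
  At R: go right to T.
    Visit T.
    At T: go left to F.
      F is a leaf — visit F.
    At T: go right to J.
      Visit J.
      At J: no left child.
      At J: go right to H.
        H is a leaf — visit H.
Full pre-order sequence: D, A, Y, U, R, T, F, J, H.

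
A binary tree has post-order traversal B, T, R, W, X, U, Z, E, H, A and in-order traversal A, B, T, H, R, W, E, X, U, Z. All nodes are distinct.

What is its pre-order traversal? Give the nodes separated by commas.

A, H, T, B, E, W, R, Z, U, X

The last element of post-order is the root; it splits in-order into left and right subtrees.
Root A: left subtree has 0 nodes { }, right has 9 {B, T, H, R, W, E, X, U, Z}.
  Root H: left subtree has 2 nodes {B, T}, right has 6 {R, W, E, X, U, Z}.
    Root T: left subtree has 1 node {B}, right has 0 { }.
    Root E: left subtree has 2 nodes {R, W}, right has 3 {X, U, Z}.
      Root W: left subtree has 1 node {R}, right has 0 { }.
      Root Z: left subtree has 2 nodes {X, U}, right has 0 { }.
        Root U: left subtree has 1 node {X}, right has 0 { }.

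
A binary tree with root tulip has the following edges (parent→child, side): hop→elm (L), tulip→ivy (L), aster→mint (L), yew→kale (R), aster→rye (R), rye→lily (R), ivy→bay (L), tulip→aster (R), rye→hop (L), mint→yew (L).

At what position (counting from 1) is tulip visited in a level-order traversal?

1

Level-order visits nodes level by level from the root, left to right within each level.
Level 0: tulip
Level 1: ivy, aster
Level 2: bay, mint, rye
Level 3: yew, hop, lily
Level 4: kale, elm
Full level-order sequence: tulip, ivy, aster, bay, mint, rye, yew, hop, lily, kale, elm.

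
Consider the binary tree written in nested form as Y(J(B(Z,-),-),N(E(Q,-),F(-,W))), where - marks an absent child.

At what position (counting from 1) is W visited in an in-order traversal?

9

In-order visits the left subtree, then the node, then the right subtree.
At Y: go left to J.
  At J: go left to B.
    At B: go left to Z.
      Z is a leaf — visit Z.
    Visit B.
    At B: no right child.
  Visit J.
  At J: no right child.
Visit Y.
At Y: go right to N.
  At N: go left to E.
    At E: go left to Q.
      Q is a leaf — visit Q.
    Visit E.
    At E: no right child.
  Visit N.
  At N: go right to F.
    At F: no left child.
    Visit F.
    At F: go right to W.
      W is a leaf — visit W.
Full in-order sequence: Z, B, J, Y, Q, E, N, F, W.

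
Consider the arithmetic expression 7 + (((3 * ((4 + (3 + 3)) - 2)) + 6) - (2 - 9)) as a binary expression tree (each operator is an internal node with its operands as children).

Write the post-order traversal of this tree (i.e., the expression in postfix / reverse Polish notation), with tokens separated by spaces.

Post-order on an expression tree gives postfix notation: for each operator, emit left operand, right operand, then the operator.

7 3 4 3 3 + + 2 - * 6 + 2 9 - - +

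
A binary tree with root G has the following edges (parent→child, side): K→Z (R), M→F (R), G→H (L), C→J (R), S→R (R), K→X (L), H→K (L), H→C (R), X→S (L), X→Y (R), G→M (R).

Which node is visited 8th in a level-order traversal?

Z

Level-order visits nodes level by level from the root, left to right within each level.
Level 0: G
Level 1: H, M
Level 2: K, C, F
Level 3: X, Z, J
Level 4: S, Y
Level 5: R
Full level-order sequence: G, H, M, K, C, F, X, Z, J, S, Y, R.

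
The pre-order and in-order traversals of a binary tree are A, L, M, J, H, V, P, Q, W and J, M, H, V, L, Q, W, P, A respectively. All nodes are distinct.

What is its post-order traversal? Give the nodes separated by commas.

The first element of pre-order is the root; it splits in-order into left and right subtrees.
Root A: left subtree has 8 nodes {J, M, H, V, L, Q, W, P}, right has 0 { }.
  Root L: left subtree has 4 nodes {J, M, H, V}, right has 3 {Q, W, P}.
    Root M: left subtree has 1 node {J}, right has 2 {H, V}.
      Root H: left subtree has 0 nodes { }, right has 1 {V}.
    Root P: left subtree has 2 nodes {Q, W}, right has 0 { }.
      Root Q: left subtree has 0 nodes { }, right has 1 {W}.

J, V, H, M, W, Q, P, L, A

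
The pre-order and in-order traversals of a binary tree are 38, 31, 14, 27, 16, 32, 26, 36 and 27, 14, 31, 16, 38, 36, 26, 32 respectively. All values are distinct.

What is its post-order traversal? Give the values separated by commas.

27, 14, 16, 31, 36, 26, 32, 38

The first element of pre-order is the root; it splits in-order into left and right subtrees.
Root 38: left subtree has 4 nodes {27, 14, 31, 16}, right has 3 {36, 26, 32}.
  Root 31: left subtree has 2 nodes {27, 14}, right has 1 {16}.
    Root 14: left subtree has 1 node {27}, right has 0 { }.
  Root 32: left subtree has 2 nodes {36, 26}, right has 0 { }.
    Root 26: left subtree has 1 node {36}, right has 0 { }.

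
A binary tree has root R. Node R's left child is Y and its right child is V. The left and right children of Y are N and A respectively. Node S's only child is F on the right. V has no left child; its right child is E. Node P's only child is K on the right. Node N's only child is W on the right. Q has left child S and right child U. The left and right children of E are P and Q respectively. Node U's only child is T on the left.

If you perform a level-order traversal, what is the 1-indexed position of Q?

9

Level-order visits nodes level by level from the root, left to right within each level.
Level 0: R
Level 1: Y, V
Level 2: N, A, E
Level 3: W, P, Q
Level 4: K, S, U
Level 5: F, T
Full level-order sequence: R, Y, V, N, A, E, W, P, Q, K, S, U, F, T.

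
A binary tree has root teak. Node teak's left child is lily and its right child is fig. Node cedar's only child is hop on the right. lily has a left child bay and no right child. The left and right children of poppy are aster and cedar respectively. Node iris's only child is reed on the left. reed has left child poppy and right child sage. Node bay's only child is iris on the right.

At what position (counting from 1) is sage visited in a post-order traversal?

5

Post-order visits the left subtree, then the right subtree, then the node.
At teak: go left to lily.
  At lily: go left to bay.
    At bay: no left child.
    At bay: go right to iris.
      At iris: go left to reed.
        At reed: go left to poppy.
          At poppy: go left to aster.
            aster is a leaf — visit aster.
          At poppy: go right to cedar.
            At cedar: no left child.
            At cedar: go right to hop.
              hop is a leaf — visit hop.
            Visit cedar.
          Visit poppy.
        At reed: go right to sage.
          sage is a leaf — visit sage.
        Visit reed.
      At iris: no right child.
      Visit iris.
    Visit bay.
  At lily: no right child.
  Visit lily.
At teak: go right to fig.
  fig is a leaf — visit fig.
Visit teak.
Full post-order sequence: aster, hop, cedar, poppy, sage, reed, iris, bay, lily, fig, teak.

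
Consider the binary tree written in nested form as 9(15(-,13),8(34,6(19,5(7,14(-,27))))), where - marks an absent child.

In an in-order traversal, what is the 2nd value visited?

13

In-order visits the left subtree, then the node, then the right subtree.
At 9: go left to 15.
  At 15: no left child.
  Visit 15.
  At 15: go right to 13.
    13 is a leaf — visit 13.
Visit 9.
At 9: go right to 8.
  At 8: go left to 34.
    34 is a leaf — visit 34.
  Visit 8.
  At 8: go right to 6.
    At 6: go left to 19.
      19 is a leaf — visit 19.
    Visit 6.
    At 6: go right to 5.
      At 5: go left to 7.
        7 is a leaf — visit 7.
      Visit 5.
      At 5: go right to 14.
        At 14: no left child.
        Visit 14.
        At 14: go right to 27.
          27 is a leaf — visit 27.
Full in-order sequence: 15, 13, 9, 34, 8, 19, 6, 7, 5, 14, 27.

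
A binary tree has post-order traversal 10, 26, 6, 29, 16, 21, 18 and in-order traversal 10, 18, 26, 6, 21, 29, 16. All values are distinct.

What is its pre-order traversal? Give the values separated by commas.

18, 10, 21, 6, 26, 16, 29

The last element of post-order is the root; it splits in-order into left and right subtrees.
Root 18: left subtree has 1 node {10}, right has 5 {26, 6, 21, 29, 16}.
  Root 21: left subtree has 2 nodes {26, 6}, right has 2 {29, 16}.
    Root 6: left subtree has 1 node {26}, right has 0 { }.
    Root 16: left subtree has 1 node {29}, right has 0 { }.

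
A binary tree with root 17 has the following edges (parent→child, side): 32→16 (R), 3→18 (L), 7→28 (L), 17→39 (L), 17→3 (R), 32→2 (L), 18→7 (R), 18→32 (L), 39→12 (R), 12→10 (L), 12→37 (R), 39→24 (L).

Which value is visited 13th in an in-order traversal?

3

In-order visits the left subtree, then the node, then the right subtree.
At 17: go left to 39.
  At 39: go left to 24.
    24 is a leaf — visit 24.
  Visit 39.
  At 39: go right to 12.
    At 12: go left to 10.
      10 is a leaf — visit 10.
    Visit 12.
    At 12: go right to 37.
      37 is a leaf — visit 37.
Visit 17.
At 17: go right to 3.
  At 3: go left to 18.
    At 18: go left to 32.
      At 32: go left to 2.
        2 is a leaf — visit 2.
      Visit 32.
      At 32: go right to 16.
        16 is a leaf — visit 16.
    Visit 18.
    At 18: go right to 7.
      At 7: go left to 28.
        28 is a leaf — visit 28.
      Visit 7.
      At 7: no right child.
  Visit 3.
  At 3: no right child.
Full in-order sequence: 24, 39, 10, 12, 37, 17, 2, 32, 16, 18, 28, 7, 3.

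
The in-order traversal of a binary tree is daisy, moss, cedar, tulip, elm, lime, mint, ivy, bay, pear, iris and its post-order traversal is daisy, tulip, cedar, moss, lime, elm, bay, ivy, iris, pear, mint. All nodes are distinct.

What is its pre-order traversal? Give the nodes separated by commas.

mint, elm, moss, daisy, cedar, tulip, lime, pear, ivy, bay, iris

The last element of post-order is the root; it splits in-order into left and right subtrees.
Root mint: left subtree has 6 nodes {daisy, moss, cedar, tulip, elm, lime}, right has 4 {ivy, bay, pear, iris}.
  Root elm: left subtree has 4 nodes {daisy, moss, cedar, tulip}, right has 1 {lime}.
    Root moss: left subtree has 1 node {daisy}, right has 2 {cedar, tulip}.
      Root cedar: left subtree has 0 nodes { }, right has 1 {tulip}.
  Root pear: left subtree has 2 nodes {ivy, bay}, right has 1 {iris}.
    Root ivy: left subtree has 0 nodes { }, right has 1 {bay}.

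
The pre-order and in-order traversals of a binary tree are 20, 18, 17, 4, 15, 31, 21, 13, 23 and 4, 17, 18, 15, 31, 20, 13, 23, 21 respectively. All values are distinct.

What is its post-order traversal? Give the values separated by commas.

4, 17, 31, 15, 18, 23, 13, 21, 20

The first element of pre-order is the root; it splits in-order into left and right subtrees.
Root 20: left subtree has 5 nodes {4, 17, 18, 15, 31}, right has 3 {13, 23, 21}.
  Root 18: left subtree has 2 nodes {4, 17}, right has 2 {15, 31}.
    Root 17: left subtree has 1 node {4}, right has 0 { }.
    Root 15: left subtree has 0 nodes { }, right has 1 {31}.
  Root 21: left subtree has 2 nodes {13, 23}, right has 0 { }.
    Root 13: left subtree has 0 nodes { }, right has 1 {23}.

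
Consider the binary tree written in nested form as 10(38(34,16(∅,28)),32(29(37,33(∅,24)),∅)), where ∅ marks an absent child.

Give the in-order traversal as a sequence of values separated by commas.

34, 38, 16, 28, 10, 37, 29, 33, 24, 32

In-order visits the left subtree, then the node, then the right subtree.
At 10: go left to 38.
  At 38: go left to 34.
    34 is a leaf — visit 34.
  Visit 38.
  At 38: go right to 16.
    At 16: no left child.
    Visit 16.
    At 16: go right to 28.
      28 is a leaf — visit 28.
Visit 10.
At 10: go right to 32.
  At 32: go left to 29.
    At 29: go left to 37.
      37 is a leaf — visit 37.
    Visit 29.
    At 29: go right to 33.
      At 33: no left child.
      Visit 33.
      At 33: go right to 24.
        24 is a leaf — visit 24.
  Visit 32.
  At 32: no right child.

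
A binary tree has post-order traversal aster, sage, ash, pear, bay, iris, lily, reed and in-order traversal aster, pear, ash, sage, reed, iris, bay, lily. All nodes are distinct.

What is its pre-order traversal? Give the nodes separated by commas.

The last element of post-order is the root; it splits in-order into left and right subtrees.
Root reed: left subtree has 4 nodes {aster, pear, ash, sage}, right has 3 {iris, bay, lily}.
  Root pear: left subtree has 1 node {aster}, right has 2 {ash, sage}.
    Root ash: left subtree has 0 nodes { }, right has 1 {sage}.
  Root lily: left subtree has 2 nodes {iris, bay}, right has 0 { }.
    Root iris: left subtree has 0 nodes { }, right has 1 {bay}.

reed, pear, aster, ash, sage, lily, iris, bay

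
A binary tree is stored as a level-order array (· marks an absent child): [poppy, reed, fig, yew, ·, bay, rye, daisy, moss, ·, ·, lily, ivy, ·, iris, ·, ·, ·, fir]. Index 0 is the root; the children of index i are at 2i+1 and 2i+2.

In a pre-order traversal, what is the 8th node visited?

Pre-order visits the node, then its left subtree, then its right subtree.
Visit poppy.
At poppy: go left to reed.
  Visit reed.
  At reed: go left to yew.
    Visit yew.
    At yew: go left to daisy.
      daisy is a leaf — visit daisy.
    At yew: go right to moss.
      Visit moss.
      At moss: no left child.
      At moss: go right to fir.
        fir is a leaf — visit fir.
  At reed: no right child.
At poppy: go right to fig.
  Visit fig.
  At fig: go left to bay.
    Visit bay.
    At bay: go left to lily.
      lily is a leaf — visit lily.
    At bay: go right to ivy.
      ivy is a leaf — visit ivy.
  At fig: go right to rye.
    Visit rye.
    At rye: no left child.
    At rye: go right to iris.
      iris is a leaf — visit iris.
Full pre-order sequence: poppy, reed, yew, daisy, moss, fir, fig, bay, lily, ivy, rye, iris.

bay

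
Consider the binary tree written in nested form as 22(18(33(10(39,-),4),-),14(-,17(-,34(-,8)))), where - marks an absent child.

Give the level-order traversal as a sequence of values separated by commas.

Level-order visits nodes level by level from the root, left to right within each level.
Level 0: 22
Level 1: 18, 14
Level 2: 33, 17
Level 3: 10, 4, 34
Level 4: 39, 8

22, 18, 14, 33, 17, 10, 4, 34, 39, 8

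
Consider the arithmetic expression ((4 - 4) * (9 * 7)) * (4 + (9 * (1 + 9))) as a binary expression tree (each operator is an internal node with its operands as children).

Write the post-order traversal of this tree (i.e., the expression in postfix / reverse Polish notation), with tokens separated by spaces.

4 4 - 9 7 * * 4 9 1 9 + * + *

Post-order on an expression tree gives postfix notation: for each operator, emit left operand, right operand, then the operator.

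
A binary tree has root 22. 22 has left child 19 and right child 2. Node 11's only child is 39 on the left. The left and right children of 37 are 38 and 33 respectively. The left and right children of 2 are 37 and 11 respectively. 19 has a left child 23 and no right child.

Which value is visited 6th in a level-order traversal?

Level-order visits nodes level by level from the root, left to right within each level.
Level 0: 22
Level 1: 19, 2
Level 2: 23, 37, 11
Level 3: 38, 33, 39
Full level-order sequence: 22, 19, 2, 23, 37, 11, 38, 33, 39.

11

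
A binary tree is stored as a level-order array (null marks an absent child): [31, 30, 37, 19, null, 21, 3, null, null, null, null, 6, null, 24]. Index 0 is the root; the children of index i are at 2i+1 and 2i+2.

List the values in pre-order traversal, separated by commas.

31, 30, 19, 37, 21, 6, 3, 24

Pre-order visits the node, then its left subtree, then its right subtree.
Visit 31.
At 31: go left to 30.
  Visit 30.
  At 30: go left to 19.
    19 is a leaf — visit 19.
  At 30: no right child.
At 31: go right to 37.
  Visit 37.
  At 37: go left to 21.
    Visit 21.
    At 21: go left to 6.
      6 is a leaf — visit 6.
    At 21: no right child.
  At 37: go right to 3.
    Visit 3.
    At 3: go left to 24.
      24 is a leaf — visit 24.
    At 3: no right child.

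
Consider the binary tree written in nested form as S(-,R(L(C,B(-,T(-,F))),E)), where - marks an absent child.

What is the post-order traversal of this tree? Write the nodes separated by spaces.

Post-order visits the left subtree, then the right subtree, then the node.
At S: no left child.
At S: go right to R.
  At R: go left to L.
    At L: go left to C.
      C is a leaf — visit C.
    At L: go right to B.
      At B: no left child.
      At B: go right to T.
        At T: no left child.
        At T: go right to F.
          F is a leaf — visit F.
        Visit T.
      Visit B.
    Visit L.
  At R: go right to E.
    E is a leaf — visit E.
  Visit R.
Visit S.

C F T B L E R S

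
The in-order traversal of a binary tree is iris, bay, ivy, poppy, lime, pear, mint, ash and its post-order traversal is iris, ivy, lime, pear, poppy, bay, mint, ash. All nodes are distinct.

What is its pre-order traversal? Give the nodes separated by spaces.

The last element of post-order is the root; it splits in-order into left and right subtrees.
Root ash: left subtree has 7 nodes {iris, bay, ivy, poppy, lime, pear, mint}, right has 0 { }.
  Root mint: left subtree has 6 nodes {iris, bay, ivy, poppy, lime, pear}, right has 0 { }.
    Root bay: left subtree has 1 node {iris}, right has 4 {ivy, poppy, lime, pear}.
      Root poppy: left subtree has 1 node {ivy}, right has 2 {lime, pear}.
        Root pear: left subtree has 1 node {lime}, right has 0 { }.

ash mint bay iris poppy ivy pear lime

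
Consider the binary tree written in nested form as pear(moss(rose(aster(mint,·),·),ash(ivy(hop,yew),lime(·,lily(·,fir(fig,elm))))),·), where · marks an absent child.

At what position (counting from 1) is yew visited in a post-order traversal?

Post-order visits the left subtree, then the right subtree, then the node.
At pear: go left to moss.
  At moss: go left to rose.
    At rose: go left to aster.
      At aster: go left to mint.
        mint is a leaf — visit mint.
      At aster: no right child.
      Visit aster.
    At rose: no right child.
    Visit rose.
  At moss: go right to ash.
    At ash: go left to ivy.
      At ivy: go left to hop.
        hop is a leaf — visit hop.
      At ivy: go right to yew.
        yew is a leaf — visit yew.
      Visit ivy.
    At ash: go right to lime.
      At lime: no left child.
      At lime: go right to lily.
        At lily: no left child.
        At lily: go right to fir.
          At fir: go left to fig.
            fig is a leaf — visit fig.
          At fir: go right to elm.
            elm is a leaf — visit elm.
          Visit fir.
        Visit lily.
      Visit lime.
    Visit ash.
  Visit moss.
At pear: no right child.
Visit pear.
Full post-order sequence: mint, aster, rose, hop, yew, ivy, fig, elm, fir, lily, lime, ash, moss, pear.

5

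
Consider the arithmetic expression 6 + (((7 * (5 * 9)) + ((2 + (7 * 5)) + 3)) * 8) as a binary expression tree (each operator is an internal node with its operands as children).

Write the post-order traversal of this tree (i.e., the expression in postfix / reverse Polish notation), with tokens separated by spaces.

Post-order on an expression tree gives postfix notation: for each operator, emit left operand, right operand, then the operator.

6 7 5 9 * * 2 7 5 * + 3 + + 8 * +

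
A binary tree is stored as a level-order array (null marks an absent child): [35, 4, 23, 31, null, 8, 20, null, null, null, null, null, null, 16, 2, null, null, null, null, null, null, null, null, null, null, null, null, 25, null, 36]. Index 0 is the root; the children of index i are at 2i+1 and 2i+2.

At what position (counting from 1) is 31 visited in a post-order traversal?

1

Post-order visits the left subtree, then the right subtree, then the node.
At 35: go left to 4.
  At 4: go left to 31.
    31 is a leaf — visit 31.
  At 4: no right child.
  Visit 4.
At 35: go right to 23.
  At 23: go left to 8.
    8 is a leaf — visit 8.
  At 23: go right to 20.
    At 20: go left to 16.
      At 16: go left to 25.
        25 is a leaf — visit 25.
      At 16: no right child.
      Visit 16.
    At 20: go right to 2.
      At 2: go left to 36.
        36 is a leaf — visit 36.
      At 2: no right child.
      Visit 2.
    Visit 20.
  Visit 23.
Visit 35.
Full post-order sequence: 31, 4, 8, 25, 16, 36, 2, 20, 23, 35.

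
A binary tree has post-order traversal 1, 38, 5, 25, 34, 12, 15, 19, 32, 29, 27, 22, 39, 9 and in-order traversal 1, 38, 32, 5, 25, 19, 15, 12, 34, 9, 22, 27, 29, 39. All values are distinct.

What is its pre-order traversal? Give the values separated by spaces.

9 32 38 1 19 25 5 15 12 34 39 22 27 29

The last element of post-order is the root; it splits in-order into left and right subtrees.
Root 9: left subtree has 9 nodes {1, 38, 32, 5, 25, 19, 15, 12, 34}, right has 4 {22, 27, 29, 39}.
  Root 32: left subtree has 2 nodes {1, 38}, right has 6 {5, 25, 19, 15, 12, 34}.
    Root 38: left subtree has 1 node {1}, right has 0 { }.
    Root 19: left subtree has 2 nodes {5, 25}, right has 3 {15, 12, 34}.
      Root 25: left subtree has 1 node {5}, right has 0 { }.
      Root 15: left subtree has 0 nodes { }, right has 2 {12, 34}.
        Root 12: left subtree has 0 nodes { }, right has 1 {34}.
  Root 39: left subtree has 3 nodes {22, 27, 29}, right has 0 { }.
    Root 22: left subtree has 0 nodes { }, right has 2 {27, 29}.
      Root 27: left subtree has 0 nodes { }, right has 1 {29}.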